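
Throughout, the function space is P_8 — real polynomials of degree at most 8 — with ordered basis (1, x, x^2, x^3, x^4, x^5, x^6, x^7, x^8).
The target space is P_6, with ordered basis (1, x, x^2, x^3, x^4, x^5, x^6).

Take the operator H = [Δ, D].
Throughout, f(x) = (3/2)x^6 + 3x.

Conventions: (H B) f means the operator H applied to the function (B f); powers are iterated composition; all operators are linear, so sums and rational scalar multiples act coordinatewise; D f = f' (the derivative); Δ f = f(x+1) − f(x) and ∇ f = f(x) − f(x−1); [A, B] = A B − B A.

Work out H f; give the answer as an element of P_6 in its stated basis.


the result is g(x) = 0

D f = 9x^5 + 3
Δ D f = 45x^4 + 90x^3 + 90x^2 + 45x + 9
Δ f = 9x^5 + (45/2)x^4 + 30x^3 + (45/2)x^2 + 9x + 9/2
D Δ f = 45x^4 + 90x^3 + 90x^2 + 45x + 9
[Δ, D] f = 0


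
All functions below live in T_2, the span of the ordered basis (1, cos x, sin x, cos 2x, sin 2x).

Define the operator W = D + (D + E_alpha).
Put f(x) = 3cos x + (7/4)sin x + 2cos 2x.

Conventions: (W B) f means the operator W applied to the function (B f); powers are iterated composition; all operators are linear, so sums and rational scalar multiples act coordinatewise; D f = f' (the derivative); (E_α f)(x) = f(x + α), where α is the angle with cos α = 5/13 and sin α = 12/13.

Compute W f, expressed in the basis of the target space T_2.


the result is g(x) = (163/26)cos x - (421/52)sin x - (238/169)cos 2x - (1592/169)sin 2x

D f = (7/4)cos x - 3sin x - 4sin 2x
D f = (7/4)cos x - 3sin x - 4sin 2x
E_alpha f = (36/13)cos x - (109/52)sin x - (238/169)cos 2x - (240/169)sin 2x
(D + E_alpha) f = (235/52)cos x - (265/52)sin x - (238/169)cos 2x - (916/169)sin 2x
(D + (D + E_alpha)) f = (163/26)cos x - (421/52)sin x - (238/169)cos 2x - (1592/169)sin 2x


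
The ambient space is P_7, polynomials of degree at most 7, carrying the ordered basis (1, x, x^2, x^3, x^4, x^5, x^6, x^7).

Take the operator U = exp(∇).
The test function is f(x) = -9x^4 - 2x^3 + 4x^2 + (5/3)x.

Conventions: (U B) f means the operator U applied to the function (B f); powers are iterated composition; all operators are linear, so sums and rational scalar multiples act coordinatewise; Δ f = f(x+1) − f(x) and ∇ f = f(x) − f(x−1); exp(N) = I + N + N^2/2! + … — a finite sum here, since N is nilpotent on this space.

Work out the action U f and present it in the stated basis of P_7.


g(x) = -9x^4 - 38x^3 - 2x^2 + (137/3)x - 16/3

order-1 term: -36x^3 + 48x^2 - 22x + 14/3
order-2 term: -54x^2 + 102x - 53
order-3 term: -36x + 52
order-4 term: -9
the series for exp(∇) f terminates at order 4
exp(∇) f = -9x^4 - 38x^3 - 2x^2 + (137/3)x - 16/3


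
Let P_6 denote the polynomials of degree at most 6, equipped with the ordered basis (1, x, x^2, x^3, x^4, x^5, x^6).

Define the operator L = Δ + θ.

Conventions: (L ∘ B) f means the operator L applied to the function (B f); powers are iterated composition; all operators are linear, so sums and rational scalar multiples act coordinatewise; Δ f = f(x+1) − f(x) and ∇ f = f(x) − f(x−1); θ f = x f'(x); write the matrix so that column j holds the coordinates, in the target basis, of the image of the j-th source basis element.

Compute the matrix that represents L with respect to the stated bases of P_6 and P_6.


the matrix is [[0, 1, 1, 1, 1, 1, 1]; [0, 1, 2, 3, 4, 5, 6]; [0, 0, 2, 3, 6, 10, 15]; [0, 0, 0, 3, 4, 10, 20]; [0, 0, 0, 0, 4, 5, 15]; [0, 0, 0, 0, 0, 5, 6]; [0, 0, 0, 0, 0, 0, 6]] (rows listed top to bottom)

image of 1: 0
image of x: x + 1
image of x^2: 2x^2 + 2x + 1
image of x^3: 3x^3 + 3x^2 + 3x + 1
image of x^4: 4x^4 + 4x^3 + 6x^2 + 4x + 1
image of x^5: 5x^5 + 5x^4 + 10x^3 + 10x^2 + 5x + 1
image of x^6: 6x^6 + 6x^5 + 15x^4 + 20x^3 + 15x^2 + 6x + 1
each image's coordinates form column j of the matrix


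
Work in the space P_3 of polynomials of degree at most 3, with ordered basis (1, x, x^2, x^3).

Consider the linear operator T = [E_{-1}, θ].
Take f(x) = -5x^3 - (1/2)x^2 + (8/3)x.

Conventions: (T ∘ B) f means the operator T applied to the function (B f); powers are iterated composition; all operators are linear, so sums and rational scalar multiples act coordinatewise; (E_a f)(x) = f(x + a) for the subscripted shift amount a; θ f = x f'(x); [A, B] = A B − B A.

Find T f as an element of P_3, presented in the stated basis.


θ f = -15x^3 - x^2 + (8/3)x
E_{-1} θ f = -15x^3 + 44x^2 - (121/3)x + 34/3
E_{-1} f = -5x^3 + (29/2)x^2 - (34/3)x + 11/6
θ E_{-1} f = -15x^3 + 29x^2 - (34/3)x
[E_{-1}, θ] f = 15x^2 - 29x + 34/3

the image equals g(x) = 15x^2 - 29x + 34/3


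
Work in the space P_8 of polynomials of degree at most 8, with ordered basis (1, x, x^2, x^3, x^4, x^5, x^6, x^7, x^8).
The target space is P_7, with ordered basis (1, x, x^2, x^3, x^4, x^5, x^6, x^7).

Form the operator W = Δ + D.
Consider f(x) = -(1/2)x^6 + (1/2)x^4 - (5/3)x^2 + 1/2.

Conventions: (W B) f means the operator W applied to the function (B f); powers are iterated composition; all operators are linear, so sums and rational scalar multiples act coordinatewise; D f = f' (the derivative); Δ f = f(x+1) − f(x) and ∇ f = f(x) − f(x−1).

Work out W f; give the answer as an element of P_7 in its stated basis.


the image equals g(x) = -6x^5 - (15/2)x^4 - 6x^3 - (9/2)x^2 - (23/3)x - 5/3

Δ f = -3x^5 - (15/2)x^4 - 8x^3 - (9/2)x^2 - (13/3)x - 5/3
D f = -3x^5 + 2x^3 - (10/3)x
(Δ + D) f = -6x^5 - (15/2)x^4 - 6x^3 - (9/2)x^2 - (23/3)x - 5/3


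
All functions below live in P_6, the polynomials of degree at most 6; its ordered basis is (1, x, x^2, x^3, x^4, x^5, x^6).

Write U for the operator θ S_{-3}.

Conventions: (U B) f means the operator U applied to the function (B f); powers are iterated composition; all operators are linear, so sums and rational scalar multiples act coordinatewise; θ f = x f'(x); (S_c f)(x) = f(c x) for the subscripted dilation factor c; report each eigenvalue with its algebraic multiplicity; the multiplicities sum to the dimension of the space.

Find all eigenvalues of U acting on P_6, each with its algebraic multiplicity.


λ = -1215 (multiplicity 1), λ = -81 (multiplicity 1), λ = -3 (multiplicity 1), λ = 0 (multiplicity 1), λ = 18 (multiplicity 1), λ = 324 (multiplicity 1), λ = 4374 (multiplicity 1)

image of 1: 0
image of x: -3x
image of x^2: 18x^2
image of x^3: -81x^3
image of x^4: 324x^4
image of x^5: -1215x^5
image of x^6: 4374x^6
the matrix is upper triangular; its diagonal is (0, -3, 18, -81, 324, -1215, 4374)
for a triangular matrix the eigenvalues are the diagonal entries, with algebraic multiplicity their repetition count


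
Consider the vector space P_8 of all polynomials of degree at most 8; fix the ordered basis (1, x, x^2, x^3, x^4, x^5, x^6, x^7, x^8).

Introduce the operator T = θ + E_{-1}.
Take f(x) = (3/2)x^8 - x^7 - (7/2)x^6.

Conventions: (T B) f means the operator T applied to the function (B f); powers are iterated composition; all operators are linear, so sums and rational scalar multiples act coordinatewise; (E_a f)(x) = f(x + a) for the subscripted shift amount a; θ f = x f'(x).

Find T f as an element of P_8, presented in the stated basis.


θ f = 12x^8 - 7x^7 - 21x^6
E_{-1} f = (3/2)x^8 - 13x^7 + (91/2)x^6 - 84x^5 + (175/2)x^4 - 49x^3 + (21/2)x^2 + 2x - 1
(θ + E_{-1}) f = (27/2)x^8 - 20x^7 + (49/2)x^6 - 84x^5 + (175/2)x^4 - 49x^3 + (21/2)x^2 + 2x - 1

the result is g(x) = (27/2)x^8 - 20x^7 + (49/2)x^6 - 84x^5 + (175/2)x^4 - 49x^3 + (21/2)x^2 + 2x - 1


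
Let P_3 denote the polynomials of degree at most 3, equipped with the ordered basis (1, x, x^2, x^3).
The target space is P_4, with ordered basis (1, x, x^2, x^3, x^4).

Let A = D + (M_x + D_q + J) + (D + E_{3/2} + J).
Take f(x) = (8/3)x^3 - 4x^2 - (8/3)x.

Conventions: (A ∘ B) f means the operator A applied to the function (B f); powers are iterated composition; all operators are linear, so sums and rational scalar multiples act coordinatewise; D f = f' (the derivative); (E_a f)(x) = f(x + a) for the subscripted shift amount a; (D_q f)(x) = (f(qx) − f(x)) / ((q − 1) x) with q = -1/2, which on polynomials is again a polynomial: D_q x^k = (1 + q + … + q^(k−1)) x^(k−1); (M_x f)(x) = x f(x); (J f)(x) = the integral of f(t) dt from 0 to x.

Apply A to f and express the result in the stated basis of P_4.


the result is g(x) = 4x^4 - 4x^3 + (62/3)x^2 - (44/3)x - 12

D f = 8x^2 - 8x - 8/3
M_x f = (8/3)x^4 - 4x^3 - (8/3)x^2
D_q f = 2x^2 - 2x - 8/3
J f = (2/3)x^4 - (4/3)x^3 - (4/3)x^2
(M_x + D_q + J) f = (10/3)x^4 - (16/3)x^3 - 2x^2 - 2x - 8/3
D f = 8x^2 - 8x - 8/3
E_{3/2} f = (8/3)x^3 + 8x^2 + (10/3)x - 4
J f = (2/3)x^4 - (4/3)x^3 - (4/3)x^2
(D + E_{3/2} + J) f = (2/3)x^4 + (4/3)x^3 + (44/3)x^2 - (14/3)x - 20/3
(D + (M_x + D_q + J) + (D + E_{3/2} + J)) f = 4x^4 - 4x^3 + (62/3)x^2 - (44/3)x - 12


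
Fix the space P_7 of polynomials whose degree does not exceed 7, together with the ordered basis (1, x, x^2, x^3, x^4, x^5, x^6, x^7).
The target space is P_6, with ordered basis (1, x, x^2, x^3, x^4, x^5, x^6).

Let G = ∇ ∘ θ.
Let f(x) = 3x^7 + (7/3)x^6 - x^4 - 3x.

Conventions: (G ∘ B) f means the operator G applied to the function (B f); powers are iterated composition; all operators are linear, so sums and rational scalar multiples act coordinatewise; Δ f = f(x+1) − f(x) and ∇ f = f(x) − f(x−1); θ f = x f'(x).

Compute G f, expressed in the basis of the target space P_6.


the image equals g(x) = 147x^6 - 357x^5 + 525x^4 - 471x^3 + 255x^2 - 79x + 8

θ f = 21x^7 + 14x^6 - 4x^4 - 3x
∇ θ f = 147x^6 - 357x^5 + 525x^4 - 471x^3 + 255x^2 - 79x + 8


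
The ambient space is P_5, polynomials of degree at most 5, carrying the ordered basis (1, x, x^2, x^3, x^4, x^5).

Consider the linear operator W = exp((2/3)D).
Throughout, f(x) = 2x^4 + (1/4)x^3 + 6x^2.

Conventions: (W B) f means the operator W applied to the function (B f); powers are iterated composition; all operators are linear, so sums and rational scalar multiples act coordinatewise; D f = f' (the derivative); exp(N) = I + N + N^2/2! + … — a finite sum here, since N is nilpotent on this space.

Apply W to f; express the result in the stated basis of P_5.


order-1 term: (16/3)x^3 + (1/2)x^2 + 8x
order-2 term: (16/3)x^2 + (1/3)x + 8/3
order-3 term: (64/27)x + 2/27
order-4 term: 32/81
the series for exp((2/3)D) f terminates at order 4
exp((2/3)D) f = 2x^4 + (67/12)x^3 + (71/6)x^2 + (289/27)x + 254/81

the result is g(x) = 2x^4 + (67/12)x^3 + (71/6)x^2 + (289/27)x + 254/81


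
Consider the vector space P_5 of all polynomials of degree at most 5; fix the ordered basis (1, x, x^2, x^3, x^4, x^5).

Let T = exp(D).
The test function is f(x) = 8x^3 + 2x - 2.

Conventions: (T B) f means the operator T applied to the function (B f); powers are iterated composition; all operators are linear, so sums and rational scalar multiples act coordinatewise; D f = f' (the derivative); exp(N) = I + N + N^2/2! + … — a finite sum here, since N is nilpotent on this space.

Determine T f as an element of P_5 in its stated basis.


order-1 term: 24x^2 + 2
order-2 term: 24x
order-3 term: 8
the series for exp(D) f terminates at order 3
exp(D) f = 8x^3 + 24x^2 + 26x + 8

the image equals g(x) = 8x^3 + 24x^2 + 26x + 8


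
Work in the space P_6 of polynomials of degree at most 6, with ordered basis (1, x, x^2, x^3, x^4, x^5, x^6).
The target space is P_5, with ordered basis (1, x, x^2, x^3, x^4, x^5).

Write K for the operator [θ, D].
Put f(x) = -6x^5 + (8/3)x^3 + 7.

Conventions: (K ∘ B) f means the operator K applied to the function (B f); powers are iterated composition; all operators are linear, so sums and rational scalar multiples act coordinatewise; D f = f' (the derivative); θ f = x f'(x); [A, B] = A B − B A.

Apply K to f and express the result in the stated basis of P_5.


D f = -30x^4 + 8x^2
θ D f = -120x^4 + 16x^2
θ f = -30x^5 + 8x^3
D θ f = -150x^4 + 24x^2
[θ, D] f = 30x^4 - 8x^2

the image equals g(x) = 30x^4 - 8x^2


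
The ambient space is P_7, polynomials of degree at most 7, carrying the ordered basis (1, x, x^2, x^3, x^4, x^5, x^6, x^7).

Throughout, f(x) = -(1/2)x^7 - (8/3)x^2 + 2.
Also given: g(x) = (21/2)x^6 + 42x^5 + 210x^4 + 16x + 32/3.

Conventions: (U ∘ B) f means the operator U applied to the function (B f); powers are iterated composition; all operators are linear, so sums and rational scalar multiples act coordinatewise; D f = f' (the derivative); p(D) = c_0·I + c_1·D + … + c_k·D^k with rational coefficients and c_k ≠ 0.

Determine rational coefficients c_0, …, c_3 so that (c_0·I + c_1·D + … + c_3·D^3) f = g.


c_0 = 0, c_1 = -3, c_2 = -2, c_3 = -2

D^0 f = -(1/2)x^7 - (8/3)x^2 + 2
D^1 f = -(7/2)x^6 - (16/3)x
D^2 f = -21x^5 - 16/3
D^3 f = -105x^4
matching coefficients of g against c_0 f + c_1 Df + … from the top degree down determines the c_i
solution: c_0 = 0, c_1 = -3, c_2 = -2, c_3 = -2


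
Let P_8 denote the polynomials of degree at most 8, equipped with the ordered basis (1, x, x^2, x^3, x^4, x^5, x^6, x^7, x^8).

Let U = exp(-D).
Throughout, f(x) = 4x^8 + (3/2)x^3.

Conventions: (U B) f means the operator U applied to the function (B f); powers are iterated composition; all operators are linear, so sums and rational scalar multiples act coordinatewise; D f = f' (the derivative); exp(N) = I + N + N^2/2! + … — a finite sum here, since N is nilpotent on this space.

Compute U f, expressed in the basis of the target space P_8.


order-1 term: -32x^7 - (9/2)x^2
order-2 term: 112x^6 + (9/2)x
order-3 term: -224x^5 - 3/2
order-4 term: 280x^4
order-5 term: -224x^3
order-6 term: 112x^2
order-7 term: -32x
order-8 term: 4
the series for exp(-D) f terminates at order 8
exp(-D) f = 4x^8 - 32x^7 + 112x^6 - 224x^5 + 280x^4 - (445/2)x^3 + (215/2)x^2 - (55/2)x + 5/2

the image equals g(x) = 4x^8 - 32x^7 + 112x^6 - 224x^5 + 280x^4 - (445/2)x^3 + (215/2)x^2 - (55/2)x + 5/2


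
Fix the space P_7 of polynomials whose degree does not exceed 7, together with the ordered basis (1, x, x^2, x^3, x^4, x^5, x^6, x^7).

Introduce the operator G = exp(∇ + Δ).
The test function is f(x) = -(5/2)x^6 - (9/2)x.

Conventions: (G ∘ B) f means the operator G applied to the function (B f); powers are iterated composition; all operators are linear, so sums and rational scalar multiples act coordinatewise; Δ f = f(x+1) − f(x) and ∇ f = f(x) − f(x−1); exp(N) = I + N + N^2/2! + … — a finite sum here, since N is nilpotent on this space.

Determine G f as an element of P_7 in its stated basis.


g(x) = -(5/2)x^6 - 30x^5 - 150x^4 - 500x^3 - 1200x^2 - (3429/2)x - 1129

order-1 term: -30x^5 - 100x^3 - 30x - 9
order-2 term: -150x^4 - 600x^2 - 160
order-3 term: -400x^3 - 1200x
order-4 term: -600x^2 - 800
order-5 term: -480x
order-6 term: -160
the series for exp(∇ + Δ) f terminates at order 6
exp(∇ + Δ) f = -(5/2)x^6 - 30x^5 - 150x^4 - 500x^3 - 1200x^2 - (3429/2)x - 1129


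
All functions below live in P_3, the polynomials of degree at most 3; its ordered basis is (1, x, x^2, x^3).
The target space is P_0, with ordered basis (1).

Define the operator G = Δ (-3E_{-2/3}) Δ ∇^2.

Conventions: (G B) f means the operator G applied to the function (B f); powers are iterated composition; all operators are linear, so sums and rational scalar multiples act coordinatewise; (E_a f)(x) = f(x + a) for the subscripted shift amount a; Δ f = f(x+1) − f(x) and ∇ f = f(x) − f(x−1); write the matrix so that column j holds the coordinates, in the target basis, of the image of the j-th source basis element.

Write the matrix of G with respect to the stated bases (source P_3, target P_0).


the matrix is [[0, 0, 0, 0]] (rows listed top to bottom)

image of 1: 0
image of x: 0
image of x^2: 0
image of x^3: 0
each image's coordinates form column j of the matrix


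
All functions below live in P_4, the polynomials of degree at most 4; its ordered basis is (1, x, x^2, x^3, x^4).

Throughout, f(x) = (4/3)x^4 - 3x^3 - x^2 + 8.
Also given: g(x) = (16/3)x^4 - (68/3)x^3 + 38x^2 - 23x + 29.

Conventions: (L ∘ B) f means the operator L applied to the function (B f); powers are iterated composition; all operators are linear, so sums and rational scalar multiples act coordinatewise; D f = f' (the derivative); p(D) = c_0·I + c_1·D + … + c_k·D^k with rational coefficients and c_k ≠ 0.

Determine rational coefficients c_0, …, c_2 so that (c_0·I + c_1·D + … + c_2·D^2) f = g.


D^0 f = (4/3)x^4 - 3x^3 - x^2 + 8
D^1 f = (16/3)x^3 - 9x^2 - 2x
D^2 f = 16x^2 - 18x - 2
matching coefficients of g against c_0 f + c_1 Df + … from the top degree down determines the c_i
solution: c_0 = 4, c_1 = -2, c_2 = 3/2

p(D) = 4·I − 2·D + (3/2)·D^2, i.e. c_0 = 4, c_1 = -2, c_2 = 3/2


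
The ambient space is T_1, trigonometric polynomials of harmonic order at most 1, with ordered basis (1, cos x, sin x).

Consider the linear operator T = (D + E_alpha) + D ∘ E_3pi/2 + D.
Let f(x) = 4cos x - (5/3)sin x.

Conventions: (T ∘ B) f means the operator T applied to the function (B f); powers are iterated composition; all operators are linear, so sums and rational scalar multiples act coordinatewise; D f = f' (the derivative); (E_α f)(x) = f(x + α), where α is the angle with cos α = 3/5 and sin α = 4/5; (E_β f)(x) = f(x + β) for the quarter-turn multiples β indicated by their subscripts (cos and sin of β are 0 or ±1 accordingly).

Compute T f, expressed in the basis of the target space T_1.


D f = -(5/3)cos x - 4sin x
E_alpha f = (16/15)cos x - (21/5)sin x
(D + E_alpha) f = -(3/5)cos x - (41/5)sin x
E_3pi/2 f = (5/3)cos x + 4sin x
D E_3pi/2 f = 4cos x - (5/3)sin x
D f = -(5/3)cos x - 4sin x
((D + E_alpha) + D ∘ E_3pi/2 + D) f = (26/15)cos x - (208/15)sin x

g(x) = (26/15)cos x - (208/15)sin x


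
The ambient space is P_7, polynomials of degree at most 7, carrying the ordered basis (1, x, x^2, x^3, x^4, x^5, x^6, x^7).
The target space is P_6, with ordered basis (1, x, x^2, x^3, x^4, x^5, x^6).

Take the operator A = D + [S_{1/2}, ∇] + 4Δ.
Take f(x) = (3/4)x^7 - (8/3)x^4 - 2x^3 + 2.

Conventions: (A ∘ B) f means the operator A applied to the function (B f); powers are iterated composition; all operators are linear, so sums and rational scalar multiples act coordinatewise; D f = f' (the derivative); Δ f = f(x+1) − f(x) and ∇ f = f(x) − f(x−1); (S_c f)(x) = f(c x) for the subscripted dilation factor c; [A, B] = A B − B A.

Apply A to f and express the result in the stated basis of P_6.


the image equals g(x) = (13461/512)x^6 + (32067/512)x^5 + (54495/512)x^4 + (24537/512)x^3 - (12767/512)x^2 - (77825/1536)x - 21769/1536

D f = (21/4)x^6 - (32/3)x^3 - 6x^2
∇ f = (21/4)x^6 - (63/4)x^5 + (105/4)x^4 - (443/12)x^3 + (103/4)x^2 - (119/12)x + 17/12
S_{1/2} ∇ f = (21/256)x^6 - (63/128)x^5 + (105/64)x^4 - (443/96)x^3 + (103/16)x^2 - (119/24)x + 17/12
S_{1/2} f = (3/512)x^7 - (1/6)x^4 - (1/4)x^3 + 2
∇ S_{1/2} f = (21/512)x^6 - (63/512)x^5 + (105/512)x^4 - (1339/1536)x^3 + (191/512)x^2 + (65/1536)x - 119/1536
[S_{1/2}, ∇] f = (21/512)x^6 - (189/512)x^5 + (735/512)x^4 - (5749/1536)x^3 + (3105/512)x^2 - (7681/1536)x + 765/512
Δ f = (21/4)x^6 + (63/4)x^5 + (105/4)x^4 + (187/12)x^3 - (25/4)x^2 - (137/12)x - 47/12
(4Δ) f = 21x^6 + 63x^5 + 105x^4 + (187/3)x^3 - 25x^2 - (137/3)x - 47/3
(D + [S_{1/2}, ∇] + 4Δ) f = (13461/512)x^6 + (32067/512)x^5 + (54495/512)x^4 + (24537/512)x^3 - (12767/512)x^2 - (77825/1536)x - 21769/1536


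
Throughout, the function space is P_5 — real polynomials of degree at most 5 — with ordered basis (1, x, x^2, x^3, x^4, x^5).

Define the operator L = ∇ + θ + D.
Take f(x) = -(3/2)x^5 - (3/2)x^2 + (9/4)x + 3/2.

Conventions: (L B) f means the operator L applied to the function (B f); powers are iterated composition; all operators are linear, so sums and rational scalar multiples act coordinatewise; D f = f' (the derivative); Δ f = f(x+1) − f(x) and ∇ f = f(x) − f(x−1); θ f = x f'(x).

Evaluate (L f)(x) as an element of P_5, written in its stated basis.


g(x) = -(15/2)x^5 - 15x^4 + 15x^3 - 18x^2 + (15/4)x + 9/2

∇ f = -(15/2)x^4 + 15x^3 - 15x^2 + (9/2)x + 9/4
θ f = -(15/2)x^5 - 3x^2 + (9/4)x
D f = -(15/2)x^4 - 3x + 9/4
(∇ + θ + D) f = -(15/2)x^5 - 15x^4 + 15x^3 - 18x^2 + (15/4)x + 9/2


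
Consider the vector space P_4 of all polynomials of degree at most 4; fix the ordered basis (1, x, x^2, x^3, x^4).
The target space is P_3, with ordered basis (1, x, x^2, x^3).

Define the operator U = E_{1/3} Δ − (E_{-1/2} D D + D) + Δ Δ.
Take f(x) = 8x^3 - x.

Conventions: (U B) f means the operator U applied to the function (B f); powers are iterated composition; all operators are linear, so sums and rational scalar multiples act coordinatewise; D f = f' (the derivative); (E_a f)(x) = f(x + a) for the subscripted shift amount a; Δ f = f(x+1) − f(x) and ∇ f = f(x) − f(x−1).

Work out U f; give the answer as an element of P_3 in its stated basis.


Δ f = 24x^2 + 24x + 7
E_{1/3} Δ f = 24x^2 + 40x + 53/3
D f = 24x^2 - 1
D D f = 48x
E_{-1/2} D D f = 48x - 24
D f = 24x^2 - 1
(E_{-1/2} D D + D) f = 24x^2 + 48x - 25
(-(E_{-1/2} D D + D)) f = -24x^2 - 48x + 25
Δ f = 24x^2 + 24x + 7
Δ Δ f = 48x + 48
(E_{1/3} Δ − (E_{-1/2} D D + D) + Δ Δ) f = 40x + 272/3

g(x) = 40x + 272/3


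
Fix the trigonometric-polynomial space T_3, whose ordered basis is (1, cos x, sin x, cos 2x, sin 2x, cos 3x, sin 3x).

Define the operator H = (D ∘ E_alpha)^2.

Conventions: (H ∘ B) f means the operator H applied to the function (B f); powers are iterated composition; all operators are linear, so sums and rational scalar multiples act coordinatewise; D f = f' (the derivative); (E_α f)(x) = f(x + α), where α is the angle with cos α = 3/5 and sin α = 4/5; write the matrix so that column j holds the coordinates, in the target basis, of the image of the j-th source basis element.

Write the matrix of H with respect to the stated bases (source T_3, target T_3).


image of 1: 0
image of cos x: (7/25)cos x + (24/25)sin x
image of sin x: -(24/25)cos x + (7/25)sin x
image of cos 2x: (2108/625)cos 2x - (1344/625)sin 2x
image of sin 2x: (1344/625)cos 2x + (2108/625)sin 2x
image of cos 3x: -(105777/15625)cos 3x - (92664/15625)sin 3x
image of sin 3x: (92664/15625)cos 3x - (105777/15625)sin 3x
each image's coordinates form column j of the matrix

the matrix is [[0, 0, 0, 0, 0, 0, 0]; [0, 7/25, -24/25, 0, 0, 0, 0]; [0, 24/25, 7/25, 0, 0, 0, 0]; [0, 0, 0, 2108/625, 1344/625, 0, 0]; [0, 0, 0, -1344/625, 2108/625, 0, 0]; [0, 0, 0, 0, 0, -105777/15625, 92664/15625]; [0, 0, 0, 0, 0, -92664/15625, -105777/15625]] (rows listed top to bottom)


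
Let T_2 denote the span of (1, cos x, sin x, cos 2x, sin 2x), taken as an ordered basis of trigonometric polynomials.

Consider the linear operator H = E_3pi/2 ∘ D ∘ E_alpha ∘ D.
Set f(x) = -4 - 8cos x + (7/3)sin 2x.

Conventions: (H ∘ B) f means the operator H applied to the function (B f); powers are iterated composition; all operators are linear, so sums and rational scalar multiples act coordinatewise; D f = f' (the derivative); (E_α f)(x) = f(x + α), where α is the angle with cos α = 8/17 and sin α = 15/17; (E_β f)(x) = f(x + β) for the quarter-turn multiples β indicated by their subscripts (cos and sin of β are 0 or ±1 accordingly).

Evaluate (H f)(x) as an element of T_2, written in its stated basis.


the result is g(x) = (120/17)cos x + (64/17)sin x + (2240/289)cos 2x - (4508/867)sin 2x

D f = 8sin x + (14/3)cos 2x
E_alpha D f = (120/17)cos x + (64/17)sin x - (2254/867)cos 2x - (1120/289)sin 2x
D E_alpha D f = (64/17)cos x - (120/17)sin x - (2240/289)cos 2x + (4508/867)sin 2x
E_3pi/2 (D ∘ E_alpha) D f = (120/17)cos x + (64/17)sin x + (2240/289)cos 2x - (4508/867)sin 2x


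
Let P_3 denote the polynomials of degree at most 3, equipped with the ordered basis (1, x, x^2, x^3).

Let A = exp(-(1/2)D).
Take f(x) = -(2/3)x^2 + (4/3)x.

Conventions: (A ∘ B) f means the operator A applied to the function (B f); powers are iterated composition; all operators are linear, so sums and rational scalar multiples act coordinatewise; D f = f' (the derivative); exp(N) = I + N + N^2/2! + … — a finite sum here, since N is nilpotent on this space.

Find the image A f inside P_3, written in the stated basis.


order-1 term: (2/3)x - 2/3
order-2 term: -1/6
the series for exp(-(1/2)D) f terminates at order 2
exp(-(1/2)D) f = -(2/3)x^2 + 2x - 5/6

the image equals g(x) = -(2/3)x^2 + 2x - 5/6


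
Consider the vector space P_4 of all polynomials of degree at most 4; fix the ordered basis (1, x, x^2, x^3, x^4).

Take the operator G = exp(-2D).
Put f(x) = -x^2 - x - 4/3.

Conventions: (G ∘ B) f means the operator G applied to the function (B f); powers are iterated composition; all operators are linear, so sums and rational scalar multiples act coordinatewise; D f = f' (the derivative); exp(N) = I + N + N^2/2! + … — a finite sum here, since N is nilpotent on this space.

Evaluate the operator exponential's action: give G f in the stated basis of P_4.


order-1 term: 4x + 2
order-2 term: -4
the series for exp(-2D) f terminates at order 2
exp(-2D) f = -x^2 + 3x - 10/3

g(x) = -x^2 + 3x - 10/3


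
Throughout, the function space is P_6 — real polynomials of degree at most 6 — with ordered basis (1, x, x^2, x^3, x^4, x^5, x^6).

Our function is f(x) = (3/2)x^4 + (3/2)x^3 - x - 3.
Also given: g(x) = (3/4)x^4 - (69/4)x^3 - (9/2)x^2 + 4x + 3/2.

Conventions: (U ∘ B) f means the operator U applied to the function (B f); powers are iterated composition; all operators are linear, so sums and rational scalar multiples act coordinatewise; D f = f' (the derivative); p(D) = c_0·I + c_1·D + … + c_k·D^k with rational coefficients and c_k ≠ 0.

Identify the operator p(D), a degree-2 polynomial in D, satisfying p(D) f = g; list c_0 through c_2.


D^0 f = (3/2)x^4 + (3/2)x^3 - x - 3
D^1 f = 6x^3 + (9/2)x^2 - 1
D^2 f = 18x^2 + 9x
matching coefficients of g against c_0 f + c_1 Df + … from the top degree down determines the c_i
solution: c_0 = 1/2, c_1 = -3, c_2 = 1/2

p(D) = (1/2)·I − 3·D + (1/2)·D^2, i.e. c_0 = 1/2, c_1 = -3, c_2 = 1/2


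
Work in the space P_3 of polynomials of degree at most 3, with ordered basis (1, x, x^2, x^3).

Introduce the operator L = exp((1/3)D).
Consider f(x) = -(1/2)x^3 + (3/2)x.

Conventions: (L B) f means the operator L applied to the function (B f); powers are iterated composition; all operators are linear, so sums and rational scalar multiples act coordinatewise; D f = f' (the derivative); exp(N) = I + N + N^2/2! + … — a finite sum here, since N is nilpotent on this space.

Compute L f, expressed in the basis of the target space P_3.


order-1 term: -(1/2)x^2 + 1/2
order-2 term: -(1/6)x
order-3 term: -1/54
the series for exp((1/3)D) f terminates at order 3
exp((1/3)D) f = -(1/2)x^3 - (1/2)x^2 + (4/3)x + 13/27

the image equals g(x) = -(1/2)x^3 - (1/2)x^2 + (4/3)x + 13/27


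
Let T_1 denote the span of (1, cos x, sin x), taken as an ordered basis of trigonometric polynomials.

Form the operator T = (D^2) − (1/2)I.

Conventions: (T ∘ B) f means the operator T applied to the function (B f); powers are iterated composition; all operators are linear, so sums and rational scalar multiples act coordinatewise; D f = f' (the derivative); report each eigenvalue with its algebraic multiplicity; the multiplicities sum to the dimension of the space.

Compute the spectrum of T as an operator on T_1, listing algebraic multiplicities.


λ = -3/2 (multiplicity 2), λ = -1/2 (multiplicity 1)

image of 1: -1/2
image of cos x: -(3/2)cos x
image of sin x: -(3/2)sin x
the matrix is diagonal; its diagonal is (-1/2, -3/2, -3/2)
for a triangular matrix the eigenvalues are the diagonal entries, with algebraic multiplicity their repetition count


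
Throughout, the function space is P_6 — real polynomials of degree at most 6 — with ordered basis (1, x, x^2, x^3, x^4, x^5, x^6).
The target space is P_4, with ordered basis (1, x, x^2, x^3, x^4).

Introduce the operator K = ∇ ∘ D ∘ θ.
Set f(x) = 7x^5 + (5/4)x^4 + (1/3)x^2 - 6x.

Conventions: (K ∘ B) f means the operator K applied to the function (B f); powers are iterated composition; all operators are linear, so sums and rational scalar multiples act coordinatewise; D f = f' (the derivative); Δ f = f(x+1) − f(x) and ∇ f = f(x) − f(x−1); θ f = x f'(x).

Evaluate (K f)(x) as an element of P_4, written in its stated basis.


g(x) = 700x^3 - 990x^2 + 640x - 461/3

θ f = 35x^5 + 5x^4 + (2/3)x^2 - 6x
D θ f = 175x^4 + 20x^3 + (4/3)x - 6
∇ D θ f = 700x^3 - 990x^2 + 640x - 461/3


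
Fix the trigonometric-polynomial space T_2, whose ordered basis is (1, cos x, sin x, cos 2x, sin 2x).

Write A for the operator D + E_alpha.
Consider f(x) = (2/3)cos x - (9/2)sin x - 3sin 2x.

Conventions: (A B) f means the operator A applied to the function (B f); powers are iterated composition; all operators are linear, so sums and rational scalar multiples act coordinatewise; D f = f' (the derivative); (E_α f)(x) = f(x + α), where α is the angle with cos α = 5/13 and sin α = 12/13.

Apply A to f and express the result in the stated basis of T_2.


the image equals g(x) = -(655/78)cos x - (235/78)sin x - (1374/169)cos 2x + (357/169)sin 2x

D f = -(9/2)cos x - (2/3)sin x - 6cos 2x
E_alpha f = -(152/39)cos x - (61/26)sin x - (360/169)cos 2x + (357/169)sin 2x
(D + E_alpha) f = -(655/78)cos x - (235/78)sin x - (1374/169)cos 2x + (357/169)sin 2x


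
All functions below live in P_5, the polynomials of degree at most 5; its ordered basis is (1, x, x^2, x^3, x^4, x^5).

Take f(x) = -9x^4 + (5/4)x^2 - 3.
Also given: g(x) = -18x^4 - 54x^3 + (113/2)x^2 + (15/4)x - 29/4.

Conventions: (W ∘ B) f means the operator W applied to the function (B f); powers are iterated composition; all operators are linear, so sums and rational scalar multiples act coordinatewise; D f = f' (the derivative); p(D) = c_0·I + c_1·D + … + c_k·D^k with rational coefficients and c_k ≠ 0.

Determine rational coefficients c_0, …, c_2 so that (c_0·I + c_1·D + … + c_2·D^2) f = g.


c_0 = 2, c_1 = 3/2, c_2 = -1/2

D^0 f = -9x^4 + (5/4)x^2 - 3
D^1 f = -36x^3 + (5/2)x
D^2 f = -108x^2 + 5/2
matching coefficients of g against c_0 f + c_1 Df + … from the top degree down determines the c_i
solution: c_0 = 2, c_1 = 3/2, c_2 = -1/2


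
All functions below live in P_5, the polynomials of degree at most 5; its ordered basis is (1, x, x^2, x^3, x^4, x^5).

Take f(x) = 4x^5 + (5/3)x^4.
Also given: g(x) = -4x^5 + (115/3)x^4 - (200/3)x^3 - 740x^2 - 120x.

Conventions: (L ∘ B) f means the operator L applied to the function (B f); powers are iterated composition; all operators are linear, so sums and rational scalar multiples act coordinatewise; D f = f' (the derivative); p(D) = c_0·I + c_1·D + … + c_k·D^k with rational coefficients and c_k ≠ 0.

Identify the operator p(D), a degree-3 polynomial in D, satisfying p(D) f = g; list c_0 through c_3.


D^0 f = 4x^5 + (5/3)x^4
D^1 f = 20x^4 + (20/3)x^3
D^2 f = 80x^3 + 20x^2
D^3 f = 240x^2 + 40x
matching coefficients of g against c_0 f + c_1 Df + … from the top degree down determines the c_i
solution: c_0 = -1, c_1 = 2, c_2 = -1, c_3 = -3

p(D) = -I + 2·D − D^2 − 3·D^3, i.e. c_0 = -1, c_1 = 2, c_2 = -1, c_3 = -3


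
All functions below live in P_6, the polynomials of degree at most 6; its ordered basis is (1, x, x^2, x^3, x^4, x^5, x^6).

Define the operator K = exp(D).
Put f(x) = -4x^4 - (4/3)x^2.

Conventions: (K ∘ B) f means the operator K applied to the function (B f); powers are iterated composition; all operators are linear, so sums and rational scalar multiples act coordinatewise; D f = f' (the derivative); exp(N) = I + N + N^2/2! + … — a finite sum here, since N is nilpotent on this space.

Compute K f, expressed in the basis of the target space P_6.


order-1 term: -16x^3 - (8/3)x
order-2 term: -24x^2 - 4/3
order-3 term: -16x
order-4 term: -4
the series for exp(D) f terminates at order 4
exp(D) f = -4x^4 - 16x^3 - (76/3)x^2 - (56/3)x - 16/3

the image equals g(x) = -4x^4 - 16x^3 - (76/3)x^2 - (56/3)x - 16/3


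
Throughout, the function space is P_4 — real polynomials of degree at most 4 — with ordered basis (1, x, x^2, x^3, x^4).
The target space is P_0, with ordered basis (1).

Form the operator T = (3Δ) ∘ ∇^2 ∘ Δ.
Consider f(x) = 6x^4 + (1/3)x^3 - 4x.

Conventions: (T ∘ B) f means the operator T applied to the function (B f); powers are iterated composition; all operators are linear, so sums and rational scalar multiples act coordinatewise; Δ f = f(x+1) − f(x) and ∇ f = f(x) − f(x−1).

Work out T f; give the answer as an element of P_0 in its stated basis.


Δ f = 24x^3 + 37x^2 + 25x + 7/3
∇ Δ f = 72x^2 + 2x + 12
∇ ∇ Δ f = 144x - 70
Δ ∇^2 Δ f = 144
(3Δ) ∇^2 Δ f = 432

the image equals g(x) = 432


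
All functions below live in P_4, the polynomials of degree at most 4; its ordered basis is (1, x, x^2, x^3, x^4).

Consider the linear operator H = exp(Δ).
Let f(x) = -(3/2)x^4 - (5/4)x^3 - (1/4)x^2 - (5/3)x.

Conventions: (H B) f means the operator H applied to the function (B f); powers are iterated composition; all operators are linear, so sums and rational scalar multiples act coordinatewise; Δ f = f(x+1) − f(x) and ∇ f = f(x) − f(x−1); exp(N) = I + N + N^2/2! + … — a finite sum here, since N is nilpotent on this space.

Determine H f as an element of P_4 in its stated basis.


the image equals g(x) = -(3/2)x^4 - (29/4)x^3 - 22x^2 - (119/3)x - 371/12

order-1 term: -6x^3 - (51/4)x^2 - (41/4)x - 14/3
order-2 term: -9x^2 - (87/4)x - 29/2
order-3 term: -6x - 41/4
order-4 term: -3/2
the series for exp(Δ) f terminates at order 4
exp(Δ) f = -(3/2)x^4 - (29/4)x^3 - 22x^2 - (119/3)x - 371/12


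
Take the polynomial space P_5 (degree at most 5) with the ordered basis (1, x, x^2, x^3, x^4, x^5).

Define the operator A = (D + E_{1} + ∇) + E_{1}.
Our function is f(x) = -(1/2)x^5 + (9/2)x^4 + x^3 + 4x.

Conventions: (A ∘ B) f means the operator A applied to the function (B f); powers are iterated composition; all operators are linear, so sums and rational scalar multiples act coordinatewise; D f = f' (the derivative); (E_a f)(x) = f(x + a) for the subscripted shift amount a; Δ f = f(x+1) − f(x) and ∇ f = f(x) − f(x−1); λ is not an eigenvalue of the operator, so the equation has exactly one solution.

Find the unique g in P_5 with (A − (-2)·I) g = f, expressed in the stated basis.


the image equals g(x) = -(1/8)x^5 + (7/4)x^4 - (103/16)x^3 + (141/8)x^2 - (2209/64)x + 1107/32

write g with unknown coordinates in the stated basis and equate coefficients in (A − (-2)·I) g = f
solving from the highest basis element down gives g = -(1/8)x^5 + (7/4)x^4 - (103/16)x^3 + (141/8)x^2 - (2209/64)x + 1107/32
check: A g = -(1/4)x^5 + x^4 + (111/8)x^3 - (141/4)x^2 + (2337/32)x - 1107/16
so A g − (-2)·g = -(1/2)x^5 + (9/2)x^4 + x^3 + 4x = f ✓


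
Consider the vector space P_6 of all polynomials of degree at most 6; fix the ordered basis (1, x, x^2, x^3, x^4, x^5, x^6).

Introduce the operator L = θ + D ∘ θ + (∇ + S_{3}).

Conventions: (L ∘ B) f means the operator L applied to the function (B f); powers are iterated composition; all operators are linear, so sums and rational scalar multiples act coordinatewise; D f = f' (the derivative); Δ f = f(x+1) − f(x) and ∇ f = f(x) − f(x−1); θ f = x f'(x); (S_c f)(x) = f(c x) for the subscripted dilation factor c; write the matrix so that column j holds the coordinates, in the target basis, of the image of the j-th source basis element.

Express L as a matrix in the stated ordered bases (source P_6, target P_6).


image of 1: 1
image of x: 4x + 2
image of x^2: 11x^2 + 6x - 1
image of x^3: 30x^3 + 12x^2 - 3x + 1
image of x^4: 85x^4 + 20x^3 - 6x^2 + 4x - 1
image of x^5: 248x^5 + 30x^4 - 10x^3 + 10x^2 - 5x + 1
image of x^6: 735x^6 + 42x^5 - 15x^4 + 20x^3 - 15x^2 + 6x - 1
each image's coordinates form column j of the matrix

the matrix is [[1, 2, -1, 1, -1, 1, -1]; [0, 4, 6, -3, 4, -5, 6]; [0, 0, 11, 12, -6, 10, -15]; [0, 0, 0, 30, 20, -10, 20]; [0, 0, 0, 0, 85, 30, -15]; [0, 0, 0, 0, 0, 248, 42]; [0, 0, 0, 0, 0, 0, 735]] (rows listed top to bottom)


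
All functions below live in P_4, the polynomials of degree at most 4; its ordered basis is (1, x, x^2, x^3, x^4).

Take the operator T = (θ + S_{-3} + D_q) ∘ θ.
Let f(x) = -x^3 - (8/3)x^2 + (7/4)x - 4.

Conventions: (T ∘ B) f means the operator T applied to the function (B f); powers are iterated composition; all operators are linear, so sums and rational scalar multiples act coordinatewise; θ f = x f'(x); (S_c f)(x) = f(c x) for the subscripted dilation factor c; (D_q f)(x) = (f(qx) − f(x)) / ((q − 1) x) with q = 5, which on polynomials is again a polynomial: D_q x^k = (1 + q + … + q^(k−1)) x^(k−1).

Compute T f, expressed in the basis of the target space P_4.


the result is g(x) = 72x^3 - (455/3)x^2 - (71/2)x + 7/4

θ f = -3x^3 - (16/3)x^2 + (7/4)x
θ θ f = -9x^3 - (32/3)x^2 + (7/4)x
S_{-3} θ f = 81x^3 - 48x^2 - (21/4)x
D_q θ f = -93x^2 - 32x + 7/4
(θ + S_{-3} + D_q) θ f = 72x^3 - (455/3)x^2 - (71/2)x + 7/4


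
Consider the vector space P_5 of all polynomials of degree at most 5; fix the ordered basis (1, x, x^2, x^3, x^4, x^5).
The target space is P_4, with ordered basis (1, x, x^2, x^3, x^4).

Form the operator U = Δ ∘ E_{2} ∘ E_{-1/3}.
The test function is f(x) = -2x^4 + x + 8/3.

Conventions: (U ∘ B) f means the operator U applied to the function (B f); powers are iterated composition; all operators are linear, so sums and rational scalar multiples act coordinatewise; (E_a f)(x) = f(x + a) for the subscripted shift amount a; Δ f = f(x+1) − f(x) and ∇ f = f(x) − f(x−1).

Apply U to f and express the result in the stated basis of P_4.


E_{-1/3} f = -2x^4 + (8/3)x^3 - (4/3)x^2 + (35/27)x + 187/81
E_{2} E_{-1/3} f = -2x^4 - (40/3)x^3 - (100/3)x^2 - (973/27)x - 899/81
Δ E_{2} E_{-1/3} f = -8x^3 - 52x^2 - (344/3)x - 2287/27

the result is g(x) = -8x^3 - 52x^2 - (344/3)x - 2287/27


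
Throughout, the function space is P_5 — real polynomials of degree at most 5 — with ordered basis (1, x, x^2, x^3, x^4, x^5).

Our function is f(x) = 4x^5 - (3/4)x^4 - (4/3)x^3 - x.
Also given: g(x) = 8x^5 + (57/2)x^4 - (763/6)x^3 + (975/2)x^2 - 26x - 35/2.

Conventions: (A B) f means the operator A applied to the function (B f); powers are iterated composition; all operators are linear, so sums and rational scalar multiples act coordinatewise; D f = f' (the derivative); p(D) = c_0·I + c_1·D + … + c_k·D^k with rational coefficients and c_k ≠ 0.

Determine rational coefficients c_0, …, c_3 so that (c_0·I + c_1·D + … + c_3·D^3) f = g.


D^0 f = 4x^5 - (3/4)x^4 - (4/3)x^3 - x
D^1 f = 20x^4 - 3x^3 - 4x^2 - 1
D^2 f = 80x^3 - 9x^2 - 8x
D^3 f = 240x^2 - 18x - 8
matching coefficients of g against c_0 f + c_1 Df + … from the top degree down determines the c_i
solution: c_0 = 2, c_1 = 3/2, c_2 = -3/2, c_3 = 2

c_0 = 2, c_1 = 3/2, c_2 = -3/2, c_3 = 2


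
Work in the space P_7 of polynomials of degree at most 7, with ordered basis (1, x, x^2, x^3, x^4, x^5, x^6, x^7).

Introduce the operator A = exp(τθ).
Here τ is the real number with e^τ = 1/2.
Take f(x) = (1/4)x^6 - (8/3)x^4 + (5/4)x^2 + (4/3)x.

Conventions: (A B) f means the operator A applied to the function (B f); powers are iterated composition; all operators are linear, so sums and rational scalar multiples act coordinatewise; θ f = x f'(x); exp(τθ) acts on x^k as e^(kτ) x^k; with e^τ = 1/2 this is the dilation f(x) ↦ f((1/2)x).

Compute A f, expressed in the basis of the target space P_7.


exp(τθ) x^k = e^(kτ) x^k; with e^τ = 1/2 this sends x^k to (1/2)^k x^k
x ↦ 1/2 x
x^2 ↦ 1/4 x^2
x^4 ↦ 1/16 x^4
x^6 ↦ 1/64 x^6
applying this coordinatewise to f: exp(τθ) f = (1/256)x^6 - (1/6)x^4 + (5/16)x^2 + (2/3)x

the image equals g(x) = (1/256)x^6 - (1/6)x^4 + (5/16)x^2 + (2/3)x


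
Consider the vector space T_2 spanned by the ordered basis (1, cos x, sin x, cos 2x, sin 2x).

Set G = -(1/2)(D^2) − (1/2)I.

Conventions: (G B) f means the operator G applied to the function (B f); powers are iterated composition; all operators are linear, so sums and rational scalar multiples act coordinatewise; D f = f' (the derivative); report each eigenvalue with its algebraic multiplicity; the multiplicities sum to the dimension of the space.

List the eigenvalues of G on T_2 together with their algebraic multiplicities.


image of 1: -1/2
image of cos x: 0
image of sin x: 0
image of cos 2x: (3/2)cos 2x
image of sin 2x: (3/2)sin 2x
the matrix is diagonal; its diagonal is (-1/2, 0, 0, 3/2, 3/2)
for a triangular matrix the eigenvalues are the diagonal entries, with algebraic multiplicity their repetition count

λ = -1/2 (multiplicity 1), λ = 0 (multiplicity 2), λ = 3/2 (multiplicity 2)
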